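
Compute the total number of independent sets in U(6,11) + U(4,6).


For a direct sum, |I(M1+M2)| = |I(M1)| * |I(M2)|.
|I(U(6,11))| = sum C(11,k) for k=0..6 = 1486.
|I(U(4,6))| = sum C(6,k) for k=0..4 = 57.
Total = 1486 * 57 = 84702.

84702


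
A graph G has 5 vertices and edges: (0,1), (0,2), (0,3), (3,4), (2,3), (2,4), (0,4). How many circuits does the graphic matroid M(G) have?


A circuit in a graphic matroid = edge set of a simple cycle.
G has 5 vertices and 7 edges.
Enumerating all minimal edge subsets forming cycles...
Total circuits found: 7.

7


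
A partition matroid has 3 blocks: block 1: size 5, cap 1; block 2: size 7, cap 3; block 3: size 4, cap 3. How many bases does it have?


A basis picks exactly ci elements from block i.
Number of bases = product of C(|Si|, ci).
= C(5,1) * C(7,3) * C(4,3)
= 5 * 35 * 4
= 700.

700


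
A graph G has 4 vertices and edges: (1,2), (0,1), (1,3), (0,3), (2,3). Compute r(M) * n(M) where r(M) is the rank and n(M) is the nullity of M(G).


r(M) = |V| - c = 4 - 1 = 3.
nullity = |E| - r(M) = 5 - 3 = 2.
Product = 3 * 2 = 6.

6


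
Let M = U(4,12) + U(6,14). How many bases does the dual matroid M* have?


(M1+M2)* = M1* + M2*.
M1* = U(8,12), bases: C(12,8) = 495.
M2* = U(8,14), bases: C(14,8) = 3003.
|B(M*)| = 495 * 3003 = 1486485.

1486485


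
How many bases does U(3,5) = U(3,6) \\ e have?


Deleting e from U(3,6) gives U(3,5) since n > r.
Bases of U(3,5) = (5 choose 3) = 10.

10


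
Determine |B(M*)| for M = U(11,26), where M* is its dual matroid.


The dual of U(r,n) is U(n-r, n) = U(15,26).
Bases of U(15,26) are all (15)-element subsets.
|B(M*)| = C(26,15) = 7726160.

7726160


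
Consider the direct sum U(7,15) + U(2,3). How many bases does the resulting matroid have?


Bases of a direct sum M1 + M2: |B| = |B(M1)| * |B(M2)|.
|B(U(7,15))| = C(15,7) = 6435.
|B(U(2,3))| = C(3,2) = 3.
Total bases = 6435 * 3 = 19305.

19305


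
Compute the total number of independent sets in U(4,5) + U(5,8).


For a direct sum, |I(M1+M2)| = |I(M1)| * |I(M2)|.
|I(U(4,5))| = sum C(5,k) for k=0..4 = 31.
|I(U(5,8))| = sum C(8,k) for k=0..5 = 219.
Total = 31 * 219 = 6789.

6789


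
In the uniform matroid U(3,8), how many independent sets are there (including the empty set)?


Independent sets of U(3,8) are all subsets of size <= 3.
Count = C(8,0) + C(8,1) + C(8,2) + C(8,3)
     = 1 + 8 + 28 + 56
     = 93.

93


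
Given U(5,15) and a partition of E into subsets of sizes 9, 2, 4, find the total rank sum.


r(Ai) = min(|Ai|, 5) for each part.
Sum = min(9,5) + min(2,5) + min(4,5)
    = 5 + 2 + 4
    = 11.

11


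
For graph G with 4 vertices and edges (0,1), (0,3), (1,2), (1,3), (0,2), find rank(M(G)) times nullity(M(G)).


r(M) = |V| - c = 4 - 1 = 3.
nullity = |E| - r(M) = 5 - 3 = 2.
Product = 3 * 2 = 6.

6


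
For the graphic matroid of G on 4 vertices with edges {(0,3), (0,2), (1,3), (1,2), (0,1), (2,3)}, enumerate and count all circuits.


A circuit in a graphic matroid = edge set of a simple cycle.
G has 4 vertices and 6 edges.
Enumerating all minimal edge subsets forming cycles...
Total circuits found: 7.

7


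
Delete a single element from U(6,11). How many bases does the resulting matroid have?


Deleting e from U(6,11) gives U(6,10) since n > r.
Bases of U(6,10) = C(10,6) = 10! / (6! * 4!) = 210.

210


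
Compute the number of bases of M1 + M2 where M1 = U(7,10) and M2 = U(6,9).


Bases of a direct sum M1 + M2: |B| = |B(M1)| * |B(M2)|.
|B(U(7,10))| = C(10,7) = 120.
|B(U(6,9))| = C(9,6) = 84.
Total bases = 120 * 84 = 10080.

10080


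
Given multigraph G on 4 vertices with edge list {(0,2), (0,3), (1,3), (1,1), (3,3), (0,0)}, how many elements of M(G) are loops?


In a graphic matroid, a loop is a self-loop edge (u,u) with rank 0.
Examining all 6 edges for self-loops...
Self-loops found: (1,1), (3,3), (0,0)
Number of loops = 3.

3


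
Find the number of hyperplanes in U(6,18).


Hyperplanes of U(6,18) are flats of rank 5.
In a uniform matroid, these are exactly the (5)-element subsets.
Count = C(18,5) = 8568.

8568


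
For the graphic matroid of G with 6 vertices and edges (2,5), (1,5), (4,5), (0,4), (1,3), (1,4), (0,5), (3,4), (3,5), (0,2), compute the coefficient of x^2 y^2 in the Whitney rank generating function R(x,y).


R(x,y) = sum over A in 2^E of x^(r(E)-r(A)) * y^(|A|-r(A)).
G has 6 vertices, 10 edges. r(E) = 5.
Enumerate all 2^10 = 1024 subsets.
Count subsets with r(E)-r(A)=2 and |A|-r(A)=2: 9.

9


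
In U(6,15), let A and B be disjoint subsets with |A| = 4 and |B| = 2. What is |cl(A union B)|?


|A union B| = 4 + 2 = 6 (disjoint).
In U(6,15), cl(S) = S if |S| < 6, else cl(S) = E.
Since 6 >= 6, cl(A union B) = E.
|cl(A union B)| = 15.

15


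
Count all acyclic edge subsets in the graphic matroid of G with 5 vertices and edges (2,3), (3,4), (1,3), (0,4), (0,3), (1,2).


An independent set in a graphic matroid is an acyclic edge subset.
G has 5 vertices and 6 edges.
Enumerate all 2^6 = 64 subsets, checking for acyclicity.
Total independent sets = 49.

49


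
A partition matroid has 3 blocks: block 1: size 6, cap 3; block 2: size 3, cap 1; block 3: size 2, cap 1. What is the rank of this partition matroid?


Rank of a partition matroid = sum of min(|Si|, ci) for each block.
= min(6,3) + min(3,1) + min(2,1)
= 3 + 1 + 1
= 5.

5


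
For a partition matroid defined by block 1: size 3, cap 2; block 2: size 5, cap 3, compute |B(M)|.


A basis picks exactly ci elements from block i.
Number of bases = product of C(|Si|, ci).
= C(3,2) * C(5,3)
= 3 * 10
= 30.

30


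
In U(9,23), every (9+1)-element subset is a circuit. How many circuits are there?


In U(9,23), circuits are the (10)-element subsets.
Any set of 10 elements is dependent, and removing any one element gives
an independent set of size 9, so it is a minimal dependent set.
Number of circuits = C(23,10) = 23! / (10! * 13!) = 1144066.

1144066


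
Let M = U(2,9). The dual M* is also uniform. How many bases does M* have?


The dual of U(r,n) is U(n-r, n) = U(7,9).
Bases of U(7,9) are all (7)-element subsets.
|B(M*)| = C(9,7) = 36.

36


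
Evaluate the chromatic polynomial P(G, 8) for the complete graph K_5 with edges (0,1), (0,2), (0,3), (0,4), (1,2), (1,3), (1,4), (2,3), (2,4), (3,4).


P(K_5, k) = k(k-1)(k-2)...(k-4).
P(8) = (8) * (7) * (6) * (5) * (4) = 6720.

6720


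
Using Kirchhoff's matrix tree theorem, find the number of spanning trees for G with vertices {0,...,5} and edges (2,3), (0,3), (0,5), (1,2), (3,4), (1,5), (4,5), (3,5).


By Kirchhoff's matrix tree theorem, the number of spanning trees equals
the determinant of any cofactor of the Laplacian matrix L.
G has 6 vertices and 8 edges.
Computing the (5 x 5) cofactor determinant gives 28.

28


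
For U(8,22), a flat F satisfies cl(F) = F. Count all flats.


Flats of U(8,22): every subset of size < 8 is a flat, plus E itself.
Count = C(22,0) + C(22,1) + C(22,2) + C(22,3) + C(22,4) + C(22,5) + C(22,6) + C(22,7) + 1
     = 1 + 22 + 231 + 1540 + 7315 + 26334 + 74613 + 170544 + 1
     = 280601.

280601


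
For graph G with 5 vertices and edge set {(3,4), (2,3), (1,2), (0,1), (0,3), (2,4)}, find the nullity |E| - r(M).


Cycle rank (nullity) = |E| - r(M) = |E| - (|V| - c).
|E| = 6, |V| = 5, c = 1.
Nullity = 6 - (5 - 1) = 6 - 4 = 2.

2


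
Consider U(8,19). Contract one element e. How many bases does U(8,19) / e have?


Contracting e from U(8,19) gives U(7,18).
Bases of U(7,18) = C(18,7) = 31824.

31824


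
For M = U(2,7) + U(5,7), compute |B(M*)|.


(M1+M2)* = M1* + M2*.
M1* = U(5,7), bases: C(7,5) = 21.
M2* = U(2,7), bases: C(7,2) = 21.
|B(M*)| = 21 * 21 = 441.

441


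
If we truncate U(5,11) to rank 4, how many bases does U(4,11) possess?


Truncating U(5,11) to rank 4 gives U(4,11).
Bases of U(4,11) are all 4-element subsets of 11 elements.
Number of bases = (11 choose 4) = 330.

330


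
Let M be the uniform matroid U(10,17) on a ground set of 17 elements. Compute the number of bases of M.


Bases of U(10,17) are all 10-element subsets of the 17-element ground set.
Number of bases = C(17,10).
C(17,10) = 17! / (10! * 7!) = 19448.

19448


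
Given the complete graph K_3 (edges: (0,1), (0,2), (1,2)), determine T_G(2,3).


T(K_3; x,y) = x^2 + x + y.
T(2,3) = 4 + 2 + 3 = 9.

9


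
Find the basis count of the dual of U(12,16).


The dual of U(r,n) is U(n-r, n) = U(4,16).
Bases of U(4,16) are all (4)-element subsets.
|B(M*)| = C(16,4) = (16 * 15 * 14 * 13) / (1 * 2 * 3 * 4) = 1820.

1820


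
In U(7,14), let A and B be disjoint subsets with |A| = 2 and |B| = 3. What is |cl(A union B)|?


|A union B| = 2 + 3 = 5 (disjoint).
In U(7,14), cl(S) = S if |S| < 7, else cl(S) = E.
Since 5 < 7, cl(A union B) = A union B.
|cl(A union B)| = 5.

5


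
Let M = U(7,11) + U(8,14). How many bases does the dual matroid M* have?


(M1+M2)* = M1* + M2*.
M1* = U(4,11), bases: C(11,4) = 330.
M2* = U(6,14), bases: C(14,6) = 3003.
|B(M*)| = 330 * 3003 = 990990.

990990


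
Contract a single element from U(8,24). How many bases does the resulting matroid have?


Contracting e from U(8,24) gives U(7,23).
Bases of U(7,23) = C(23,7) = 23! / (7! * 16!) = 245157.

245157


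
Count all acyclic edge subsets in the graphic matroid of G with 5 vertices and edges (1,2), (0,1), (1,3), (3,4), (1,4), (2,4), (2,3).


An independent set in a graphic matroid is an acyclic edge subset.
G has 5 vertices and 7 edges.
Enumerate all 2^7 = 128 subsets, checking for acyclicity.
Total independent sets = 76.

76


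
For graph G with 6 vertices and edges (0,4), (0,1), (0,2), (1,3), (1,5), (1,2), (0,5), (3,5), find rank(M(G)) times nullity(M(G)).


r(M) = |V| - c = 6 - 1 = 5.
nullity = |E| - r(M) = 8 - 5 = 3.
Product = 5 * 3 = 15.

15


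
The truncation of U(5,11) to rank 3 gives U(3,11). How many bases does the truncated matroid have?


Truncating U(5,11) to rank 3 gives U(3,11).
Bases of U(3,11) are all 3-element subsets of 11 elements.
Number of bases = (11 choose 3) = 165.

165


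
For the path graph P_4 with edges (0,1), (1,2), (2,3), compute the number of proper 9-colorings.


P(P_4, k) = k * (k-1)^(3).
P(9) = 9 * 8^3 = 9 * 512 = 4608.

4608


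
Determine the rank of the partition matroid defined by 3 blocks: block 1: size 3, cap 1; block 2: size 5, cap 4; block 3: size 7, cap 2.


Rank of a partition matroid = sum of min(|Si|, ci) for each block.
= min(3,1) + min(5,4) + min(7,2)
= 1 + 4 + 2
= 7.

7


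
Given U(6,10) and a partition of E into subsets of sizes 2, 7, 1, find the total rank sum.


r(Ai) = min(|Ai|, 6) for each part.
Sum = min(2,6) + min(7,6) + min(1,6)
    = 2 + 6 + 1
    = 9.

9


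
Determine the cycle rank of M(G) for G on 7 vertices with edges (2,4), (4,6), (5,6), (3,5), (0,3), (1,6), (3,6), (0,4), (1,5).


Cycle rank (nullity) = |E| - r(M) = |E| - (|V| - c).
|E| = 9, |V| = 7, c = 1.
Nullity = 9 - (7 - 1) = 9 - 6 = 3.

3


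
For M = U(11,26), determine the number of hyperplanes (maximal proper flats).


Hyperplanes of U(11,26) are flats of rank 10.
In a uniform matroid, these are exactly the (10)-element subsets.
Count = (26 choose 10) = 5311735.

5311735


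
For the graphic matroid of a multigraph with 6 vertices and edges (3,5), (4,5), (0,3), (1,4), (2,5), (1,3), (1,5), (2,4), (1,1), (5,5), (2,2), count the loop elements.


In a graphic matroid, a loop is a self-loop edge (u,u) with rank 0.
Examining all 11 edges for self-loops...
Self-loops found: (1,1), (5,5), (2,2)
Number of loops = 3.

3


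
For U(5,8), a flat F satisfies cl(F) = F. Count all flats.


Flats of U(5,8): every subset of size < 5 is a flat, plus E itself.
Count = (8 choose 0) + (8 choose 1) + (8 choose 2) + (8 choose 3) + (8 choose 4) + 1
     = 1 + 8 + 28 + 56 + 70 + 1
     = 164.

164


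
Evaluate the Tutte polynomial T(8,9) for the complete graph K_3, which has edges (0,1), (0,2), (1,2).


T(K_3; x,y) = x^2 + x + y.
T(8,9) = 64 + 8 + 9 = 81.

81


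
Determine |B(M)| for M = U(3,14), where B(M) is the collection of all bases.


Bases of U(3,14) are all 3-element subsets of the 14-element ground set.
Number of bases = C(14,3).
(14 choose 3) = 364.

364


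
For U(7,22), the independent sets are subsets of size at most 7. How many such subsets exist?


Independent sets of U(7,22) are all subsets of size <= 7.
Count = C(22,0) + C(22,1) + C(22,2) + C(22,3) + C(22,4) + C(22,5) + C(22,6) + C(22,7)
     = 1 + 22 + 231 + 1540 + 7315 + 26334 + 74613 + 170544
     = 280600.

280600


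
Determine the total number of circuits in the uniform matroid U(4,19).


In U(4,19), circuits are the (5)-element subsets.
Any set of 5 elements is dependent, and removing any one element gives
an independent set of size 4, so it is a minimal dependent set.
Number of circuits = C(19,5) = 11628.

11628


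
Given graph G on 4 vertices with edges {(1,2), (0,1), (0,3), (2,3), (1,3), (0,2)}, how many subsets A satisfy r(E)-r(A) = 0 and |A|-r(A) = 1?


R(x,y) = sum over A in 2^E of x^(r(E)-r(A)) * y^(|A|-r(A)).
G has 4 vertices, 6 edges. r(E) = 3.
Enumerate all 2^6 = 64 subsets.
Count subsets with r(E)-r(A)=0 and |A|-r(A)=1: 15.

15


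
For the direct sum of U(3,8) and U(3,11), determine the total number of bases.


Bases of a direct sum M1 + M2: |B| = |B(M1)| * |B(M2)|.
|B(U(3,8))| = C(8,3) = 56.
|B(U(3,11))| = C(11,3) = 165.
Total bases = 56 * 165 = 9240.

9240


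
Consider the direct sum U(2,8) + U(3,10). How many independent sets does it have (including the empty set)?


For a direct sum, |I(M1+M2)| = |I(M1)| * |I(M2)|.
|I(U(2,8))| = sum C(8,k) for k=0..2 = 37.
|I(U(3,10))| = sum C(10,k) for k=0..3 = 176.
Total = 37 * 176 = 6512.

6512


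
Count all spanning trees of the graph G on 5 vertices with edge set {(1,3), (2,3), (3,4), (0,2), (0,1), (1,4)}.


By Kirchhoff's matrix tree theorem, the number of spanning trees equals
the determinant of any cofactor of the Laplacian matrix L.
G has 5 vertices and 6 edges.
Computing the (4 x 4) cofactor determinant gives 11.

11


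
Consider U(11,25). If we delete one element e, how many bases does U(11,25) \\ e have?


Deleting e from U(11,25) gives U(11,24) since n > r.
Bases of U(11,24) = C(24,11) = 24! / (11! * 13!) = 2496144.

2496144


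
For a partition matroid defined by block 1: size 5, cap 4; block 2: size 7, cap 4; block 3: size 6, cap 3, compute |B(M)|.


A basis picks exactly ci elements from block i.
Number of bases = product of C(|Si|, ci).
= C(5,4) * C(7,4) * C(6,3)
= 5 * 35 * 20
= 3500.

3500


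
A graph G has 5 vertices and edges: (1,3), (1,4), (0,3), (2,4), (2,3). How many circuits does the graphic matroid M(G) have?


A circuit in a graphic matroid = edge set of a simple cycle.
G has 5 vertices and 5 edges.
Enumerating all minimal edge subsets forming cycles...
Total circuits found: 1.

1


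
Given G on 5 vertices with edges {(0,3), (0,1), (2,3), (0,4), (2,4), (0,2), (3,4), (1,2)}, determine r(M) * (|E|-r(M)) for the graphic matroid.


r(M) = |V| - c = 5 - 1 = 4.
nullity = |E| - r(M) = 8 - 4 = 4.
Product = 4 * 4 = 16.

16


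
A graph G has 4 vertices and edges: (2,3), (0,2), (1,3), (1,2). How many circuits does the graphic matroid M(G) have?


A circuit in a graphic matroid = edge set of a simple cycle.
G has 4 vertices and 4 edges.
Enumerating all minimal edge subsets forming cycles...
Total circuits found: 1.

1


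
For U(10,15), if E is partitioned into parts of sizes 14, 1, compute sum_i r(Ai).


r(Ai) = min(|Ai|, 10) for each part.
Sum = min(14,10) + min(1,10)
    = 10 + 1
    = 11.

11


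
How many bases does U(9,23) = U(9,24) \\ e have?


Deleting e from U(9,24) gives U(9,23) since n > r.
Bases of U(9,23) = C(23,9) = 23! / (9! * 14!) = 817190.

817190


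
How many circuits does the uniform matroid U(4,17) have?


In U(4,17), circuits are the (5)-element subsets.
Any set of 5 elements is dependent, and removing any one element gives
an independent set of size 4, so it is a minimal dependent set.
Number of circuits = C(17,5) = 6188.

6188


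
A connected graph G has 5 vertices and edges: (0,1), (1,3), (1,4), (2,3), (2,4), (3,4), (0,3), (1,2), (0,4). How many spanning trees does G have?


By Kirchhoff's matrix tree theorem, the number of spanning trees equals
the determinant of any cofactor of the Laplacian matrix L.
G has 5 vertices and 9 edges.
Computing the (4 x 4) cofactor determinant gives 75.

75


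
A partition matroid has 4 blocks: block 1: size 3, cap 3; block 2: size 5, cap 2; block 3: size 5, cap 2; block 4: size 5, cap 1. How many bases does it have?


A basis picks exactly ci elements from block i.
Number of bases = product of C(|Si|, ci).
= C(3,3) * C(5,2) * C(5,2) * C(5,1)
= 1 * 10 * 10 * 5
= 500.

500


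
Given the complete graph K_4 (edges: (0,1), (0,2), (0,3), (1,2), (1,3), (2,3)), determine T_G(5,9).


T(K_4; x,y) = x^3 + 3x^2 + 4xy + 2x + y^3 + 3y^2 + 2y.
Substituting x=5, y=9:
= 125 + 75 + 180 + 10 + 729 + 243 + 18
= 1380.

1380


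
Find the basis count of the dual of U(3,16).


The dual of U(r,n) is U(n-r, n) = U(13,16).
Bases of U(13,16) are all (13)-element subsets.
|B(M*)| = C(16,13) = 16! / (13! * 3!) = 560.

560


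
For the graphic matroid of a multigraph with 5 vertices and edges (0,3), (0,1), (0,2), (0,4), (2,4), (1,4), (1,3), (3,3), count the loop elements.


In a graphic matroid, a loop is a self-loop edge (u,u) with rank 0.
Examining all 8 edges for self-loops...
Self-loops found: (3,3)
Number of loops = 1.

1


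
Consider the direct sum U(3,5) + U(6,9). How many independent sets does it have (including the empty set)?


For a direct sum, |I(M1+M2)| = |I(M1)| * |I(M2)|.
|I(U(3,5))| = sum C(5,k) for k=0..3 = 26.
|I(U(6,9))| = sum C(9,k) for k=0..6 = 466.
Total = 26 * 466 = 12116.

12116


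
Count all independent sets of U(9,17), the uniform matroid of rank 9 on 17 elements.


Independent sets of U(9,17) are all subsets of size <= 9.
Count = (17 choose 0) + (17 choose 1) + (17 choose 2) + (17 choose 3) + (17 choose 4) + (17 choose 5) + (17 choose 6) + (17 choose 7) + (17 choose 8) + (17 choose 9)
     = 1 + 17 + 136 + 680 + 2380 + 6188 + 12376 + 19448 + 24310 + 24310
     = 89846.

89846


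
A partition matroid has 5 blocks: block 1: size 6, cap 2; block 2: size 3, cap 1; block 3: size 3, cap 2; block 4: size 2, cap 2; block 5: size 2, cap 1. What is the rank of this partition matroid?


Rank of a partition matroid = sum of min(|Si|, ci) for each block.
= min(6,2) + min(3,1) + min(3,2) + min(2,2) + min(2,1)
= 2 + 1 + 2 + 2 + 1
= 8.

8


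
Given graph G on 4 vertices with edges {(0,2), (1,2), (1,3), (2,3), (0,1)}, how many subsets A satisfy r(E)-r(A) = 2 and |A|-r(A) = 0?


R(x,y) = sum over A in 2^E of x^(r(E)-r(A)) * y^(|A|-r(A)).
G has 4 vertices, 5 edges. r(E) = 3.
Enumerate all 2^5 = 32 subsets.
Count subsets with r(E)-r(A)=2 and |A|-r(A)=0: 5.

5


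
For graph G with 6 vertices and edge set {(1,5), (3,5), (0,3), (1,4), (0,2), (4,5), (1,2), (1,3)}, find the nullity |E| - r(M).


Cycle rank (nullity) = |E| - r(M) = |E| - (|V| - c).
|E| = 8, |V| = 6, c = 1.
Nullity = 8 - (6 - 1) = 8 - 5 = 3.

3


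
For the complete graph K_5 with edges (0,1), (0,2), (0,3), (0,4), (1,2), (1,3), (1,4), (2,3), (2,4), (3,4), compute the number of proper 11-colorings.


P(K_5, k) = k(k-1)(k-2)...(k-4).
P(11) = (11) * (10) * (9) * (8) * (7) = 55440.

55440


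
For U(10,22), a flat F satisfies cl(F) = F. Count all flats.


Flats of U(10,22): every subset of size < 10 is a flat, plus E itself.
Count = (22 choose 0) + (22 choose 1) + (22 choose 2) + (22 choose 3) + (22 choose 4) + (22 choose 5) + (22 choose 6) + (22 choose 7) + (22 choose 8) + (22 choose 9) + 1
     = 1 + 22 + 231 + 1540 + 7315 + 26334 + 74613 + 170544 + 319770 + 497420 + 1
     = 1097791.

1097791


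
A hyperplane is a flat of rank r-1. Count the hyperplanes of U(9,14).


Hyperplanes of U(9,14) are flats of rank 8.
In a uniform matroid, these are exactly the (8)-element subsets.
Count = C(14,8) = 14! / (8! * 6!) = 3003.

3003


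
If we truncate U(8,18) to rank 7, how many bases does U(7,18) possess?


Truncating U(8,18) to rank 7 gives U(7,18).
Bases of U(7,18) are all 7-element subsets of 18 elements.
Number of bases = C(18,7) = 31824.

31824


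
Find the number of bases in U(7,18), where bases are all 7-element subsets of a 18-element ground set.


Bases of U(7,18) are all 7-element subsets of the 18-element ground set.
Number of bases = C(18,7).
(18 choose 7) = 31824.

31824


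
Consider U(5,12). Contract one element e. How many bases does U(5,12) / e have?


Contracting e from U(5,12) gives U(4,11).
Bases of U(4,11) = (11 choose 4) = 330.

330


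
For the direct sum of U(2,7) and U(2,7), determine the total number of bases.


Bases of a direct sum M1 + M2: |B| = |B(M1)| * |B(M2)|.
|B(U(2,7))| = C(7,2) = 21.
|B(U(2,7))| = C(7,2) = 21.
Total bases = 21 * 21 = 441.

441


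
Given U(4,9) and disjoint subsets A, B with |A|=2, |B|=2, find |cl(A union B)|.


|A union B| = 2 + 2 = 4 (disjoint).
In U(4,9), cl(S) = S if |S| < 4, else cl(S) = E.
Since 4 >= 4, cl(A union B) = E.
|cl(A union B)| = 9.

9


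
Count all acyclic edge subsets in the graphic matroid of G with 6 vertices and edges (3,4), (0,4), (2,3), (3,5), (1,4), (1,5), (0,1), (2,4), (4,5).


An independent set in a graphic matroid is an acyclic edge subset.
G has 6 vertices and 9 edges.
Enumerate all 2^9 = 512 subsets, checking for acyclicity.
Total independent sets = 280.

280


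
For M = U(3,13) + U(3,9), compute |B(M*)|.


(M1+M2)* = M1* + M2*.
M1* = U(10,13), bases: C(13,10) = 286.
M2* = U(6,9), bases: C(9,6) = 84.
|B(M*)| = 286 * 84 = 24024.

24024


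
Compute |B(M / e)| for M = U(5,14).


Contracting e from U(5,14) gives U(4,13).
Bases of U(4,13) = C(13,4) = (13 * 12 * 11 * 10) / (1 * 2 * 3 * 4) = 715.

715


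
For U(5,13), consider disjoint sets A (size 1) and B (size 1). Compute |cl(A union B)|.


|A union B| = 1 + 1 = 2 (disjoint).
In U(5,13), cl(S) = S if |S| < 5, else cl(S) = E.
Since 2 < 5, cl(A union B) = A union B.
|cl(A union B)| = 2.

2


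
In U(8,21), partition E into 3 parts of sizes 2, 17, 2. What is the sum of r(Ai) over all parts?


r(Ai) = min(|Ai|, 8) for each part.
Sum = min(2,8) + min(17,8) + min(2,8)
    = 2 + 8 + 2
    = 12.

12


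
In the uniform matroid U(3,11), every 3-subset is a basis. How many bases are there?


Bases of U(3,11) are all 3-element subsets of the 11-element ground set.
Number of bases = C(11,3).
(11 choose 3) = 165.

165


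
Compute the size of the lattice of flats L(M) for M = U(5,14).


Flats of U(5,14): every subset of size < 5 is a flat, plus E itself.
Count = (14 choose 0) + (14 choose 1) + (14 choose 2) + (14 choose 3) + (14 choose 4) + 1
     = 1 + 14 + 91 + 364 + 1001 + 1
     = 1472.

1472


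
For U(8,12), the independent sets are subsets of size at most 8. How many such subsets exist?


Independent sets of U(8,12) are all subsets of size <= 8.
Count = (12 choose 0) + (12 choose 1) + (12 choose 2) + (12 choose 3) + (12 choose 4) + (12 choose 5) + (12 choose 6) + (12 choose 7) + (12 choose 8)
     = 1 + 12 + 66 + 220 + 495 + 792 + 924 + 792 + 495
     = 3797.

3797


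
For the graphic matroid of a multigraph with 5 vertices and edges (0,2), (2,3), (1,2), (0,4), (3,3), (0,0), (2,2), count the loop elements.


In a graphic matroid, a loop is a self-loop edge (u,u) with rank 0.
Examining all 7 edges for self-loops...
Self-loops found: (3,3), (0,0), (2,2)
Number of loops = 3.

3


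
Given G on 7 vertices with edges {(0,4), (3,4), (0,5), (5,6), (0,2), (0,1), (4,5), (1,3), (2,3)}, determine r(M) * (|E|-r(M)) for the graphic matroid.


r(M) = |V| - c = 7 - 1 = 6.
nullity = |E| - r(M) = 9 - 6 = 3.
Product = 6 * 3 = 18.

18


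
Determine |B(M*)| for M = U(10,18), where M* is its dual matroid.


The dual of U(r,n) is U(n-r, n) = U(8,18).
Bases of U(8,18) are all (8)-element subsets.
|B(M*)| = (18 choose 8) = 43758.

43758


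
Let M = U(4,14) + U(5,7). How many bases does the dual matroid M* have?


(M1+M2)* = M1* + M2*.
M1* = U(10,14), bases: C(14,10) = 1001.
M2* = U(2,7), bases: C(7,2) = 21.
|B(M*)| = 1001 * 21 = 21021.

21021


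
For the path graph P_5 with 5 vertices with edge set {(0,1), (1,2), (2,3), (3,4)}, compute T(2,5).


A path on 5 vertices is a tree with 4 edges.
T(x,y) = x^(4) for any tree.
T(2,5) = 2^4 = 16.

16


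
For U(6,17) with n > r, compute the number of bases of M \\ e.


Deleting e from U(6,17) gives U(6,16) since n > r.
Bases of U(6,16) = (16 choose 6) = 8008.

8008


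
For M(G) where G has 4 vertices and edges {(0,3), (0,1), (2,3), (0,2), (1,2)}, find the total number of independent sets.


An independent set in a graphic matroid is an acyclic edge subset.
G has 4 vertices and 5 edges.
Enumerate all 2^5 = 32 subsets, checking for acyclicity.
Total independent sets = 24.

24


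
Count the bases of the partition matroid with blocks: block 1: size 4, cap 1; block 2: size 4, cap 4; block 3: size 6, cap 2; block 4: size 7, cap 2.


A basis picks exactly ci elements from block i.
Number of bases = product of C(|Si|, ci).
= C(4,1) * C(4,4) * C(6,2) * C(7,2)
= 4 * 1 * 15 * 21
= 1260.

1260


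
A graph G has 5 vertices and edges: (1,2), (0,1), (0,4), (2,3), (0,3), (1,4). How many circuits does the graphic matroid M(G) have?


A circuit in a graphic matroid = edge set of a simple cycle.
G has 5 vertices and 6 edges.
Enumerating all minimal edge subsets forming cycles...
Total circuits found: 3.

3


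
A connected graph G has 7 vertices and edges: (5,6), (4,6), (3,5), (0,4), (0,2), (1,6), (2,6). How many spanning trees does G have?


By Kirchhoff's matrix tree theorem, the number of spanning trees equals
the determinant of any cofactor of the Laplacian matrix L.
G has 7 vertices and 7 edges.
Computing the (6 x 6) cofactor determinant gives 4.

4


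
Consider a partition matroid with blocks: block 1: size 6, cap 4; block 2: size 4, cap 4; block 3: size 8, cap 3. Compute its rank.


Rank of a partition matroid = sum of min(|Si|, ci) for each block.
= min(6,4) + min(4,4) + min(8,3)
= 4 + 4 + 3
= 11.

11


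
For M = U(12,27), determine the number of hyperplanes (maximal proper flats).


Hyperplanes of U(12,27) are flats of rank 11.
In a uniform matroid, these are exactly the (11)-element subsets.
Count = (27 choose 11) = 13037895.

13037895


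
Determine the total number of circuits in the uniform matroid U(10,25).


In U(10,25), circuits are the (11)-element subsets.
Any set of 11 elements is dependent, and removing any one element gives
an independent set of size 10, so it is a minimal dependent set.
Number of circuits = C(25,11) = 4457400.

4457400


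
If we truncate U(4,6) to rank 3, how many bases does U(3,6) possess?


Truncating U(4,6) to rank 3 gives U(3,6).
Bases of U(3,6) are all 3-element subsets of 6 elements.
Number of bases = C(6,3) = 6! / (3! * 3!) = 20.

20


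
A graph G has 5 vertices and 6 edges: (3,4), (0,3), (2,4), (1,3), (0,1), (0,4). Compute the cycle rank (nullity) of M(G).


Cycle rank (nullity) = |E| - r(M) = |E| - (|V| - c).
|E| = 6, |V| = 5, c = 1.
Nullity = 6 - (5 - 1) = 6 - 4 = 2.

2


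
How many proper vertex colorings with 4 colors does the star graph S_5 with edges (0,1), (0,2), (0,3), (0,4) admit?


P(tree, k) = k * (k-1)^(4) for any tree on 5 vertices.
P(4) = 4 * 3^4 = 4 * 81 = 324.

324


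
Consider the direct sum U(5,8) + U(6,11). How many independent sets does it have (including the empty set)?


For a direct sum, |I(M1+M2)| = |I(M1)| * |I(M2)|.
|I(U(5,8))| = sum C(8,k) for k=0..5 = 219.
|I(U(6,11))| = sum C(11,k) for k=0..6 = 1486.
Total = 219 * 1486 = 325434.

325434


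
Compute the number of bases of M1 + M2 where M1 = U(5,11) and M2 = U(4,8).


Bases of a direct sum M1 + M2: |B| = |B(M1)| * |B(M2)|.
|B(U(5,11))| = C(11,5) = 462.
|B(U(4,8))| = C(8,4) = 70.
Total bases = 462 * 70 = 32340.

32340


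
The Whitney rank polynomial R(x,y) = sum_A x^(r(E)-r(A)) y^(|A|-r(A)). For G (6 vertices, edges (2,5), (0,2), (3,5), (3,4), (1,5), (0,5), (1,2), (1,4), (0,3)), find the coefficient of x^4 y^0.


R(x,y) = sum over A in 2^E of x^(r(E)-r(A)) * y^(|A|-r(A)).
G has 6 vertices, 9 edges. r(E) = 5.
Enumerate all 2^9 = 512 subsets.
Count subsets with r(E)-r(A)=4 and |A|-r(A)=0: 9.

9


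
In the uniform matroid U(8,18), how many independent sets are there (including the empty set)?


Independent sets of U(8,18) are all subsets of size <= 8.
Count = C(18,0) + C(18,1) + C(18,2) + C(18,3) + C(18,4) + C(18,5) + C(18,6) + C(18,7) + C(18,8)
     = 1 + 18 + 153 + 816 + 3060 + 8568 + 18564 + 31824 + 43758
     = 106762.

106762


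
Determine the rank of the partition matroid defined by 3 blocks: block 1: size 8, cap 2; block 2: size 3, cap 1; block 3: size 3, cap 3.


Rank of a partition matroid = sum of min(|Si|, ci) for each block.
= min(8,2) + min(3,1) + min(3,3)
= 2 + 1 + 3
= 6.

6


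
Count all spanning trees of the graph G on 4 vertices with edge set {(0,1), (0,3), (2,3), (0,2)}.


By Kirchhoff's matrix tree theorem, the number of spanning trees equals
the determinant of any cofactor of the Laplacian matrix L.
G has 4 vertices and 4 edges.
Computing the (3 x 3) cofactor determinant gives 3.

3


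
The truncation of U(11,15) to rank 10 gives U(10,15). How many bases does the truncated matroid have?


Truncating U(11,15) to rank 10 gives U(10,15).
Bases of U(10,15) are all 10-element subsets of 15 elements.
Number of bases = C(15,10) = 3003.

3003


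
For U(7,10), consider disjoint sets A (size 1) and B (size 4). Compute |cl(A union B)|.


|A union B| = 1 + 4 = 5 (disjoint).
In U(7,10), cl(S) = S if |S| < 7, else cl(S) = E.
Since 5 < 7, cl(A union B) = A union B.
|cl(A union B)| = 5.

5


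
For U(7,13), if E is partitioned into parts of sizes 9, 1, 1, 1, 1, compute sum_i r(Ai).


r(Ai) = min(|Ai|, 7) for each part.
Sum = min(9,7) + min(1,7) + min(1,7) + min(1,7) + min(1,7)
    = 7 + 1 + 1 + 1 + 1
    = 11.

11


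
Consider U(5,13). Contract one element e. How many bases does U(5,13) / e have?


Contracting e from U(5,13) gives U(4,12).
Bases of U(4,12) = C(12,4) = 12! / (4! * 8!) = 495.

495


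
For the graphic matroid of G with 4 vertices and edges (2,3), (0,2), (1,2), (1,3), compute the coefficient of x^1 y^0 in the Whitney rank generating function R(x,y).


R(x,y) = sum over A in 2^E of x^(r(E)-r(A)) * y^(|A|-r(A)).
G has 4 vertices, 4 edges. r(E) = 3.
Enumerate all 2^4 = 16 subsets.
Count subsets with r(E)-r(A)=1 and |A|-r(A)=0: 6.

6


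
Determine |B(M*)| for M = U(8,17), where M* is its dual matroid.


The dual of U(r,n) is U(n-r, n) = U(9,17).
Bases of U(9,17) are all (9)-element subsets.
|B(M*)| = C(17,9) = 17! / (9! * 8!) = 24310.

24310


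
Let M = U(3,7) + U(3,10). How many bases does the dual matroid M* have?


(M1+M2)* = M1* + M2*.
M1* = U(4,7), bases: C(7,4) = 35.
M2* = U(7,10), bases: C(10,7) = 120.
|B(M*)| = 35 * 120 = 4200.

4200


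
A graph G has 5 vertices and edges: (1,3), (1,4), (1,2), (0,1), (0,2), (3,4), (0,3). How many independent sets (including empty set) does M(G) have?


An independent set in a graphic matroid is an acyclic edge subset.
G has 5 vertices and 7 edges.
Enumerate all 2^7 = 128 subsets, checking for acyclicity.
Total independent sets = 82.

82


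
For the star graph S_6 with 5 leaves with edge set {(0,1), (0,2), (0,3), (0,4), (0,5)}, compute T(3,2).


A star on 6 vertices is a tree with 5 edges.
T(x,y) = x^(5) for any tree.
T(3,2) = 3^5 = 243.

243


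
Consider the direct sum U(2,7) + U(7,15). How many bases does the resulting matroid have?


Bases of a direct sum M1 + M2: |B| = |B(M1)| * |B(M2)|.
|B(U(2,7))| = C(7,2) = 21.
|B(U(7,15))| = C(15,7) = 6435.
Total bases = 21 * 6435 = 135135.

135135


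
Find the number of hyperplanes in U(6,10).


Hyperplanes of U(6,10) are flats of rank 5.
In a uniform matroid, these are exactly the (5)-element subsets.
Count = C(10,5) = 10! / (5! * 5!) = 252.

252


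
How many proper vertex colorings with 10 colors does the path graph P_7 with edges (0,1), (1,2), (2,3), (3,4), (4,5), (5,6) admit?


P(P_7, k) = k * (k-1)^(6).
P(10) = 10 * 9^6 = 10 * 531441 = 5314410.

5314410


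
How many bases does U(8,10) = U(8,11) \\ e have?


Deleting e from U(8,11) gives U(8,10) since n > r.
Bases of U(8,10) = C(10,8) = 10! / (8! * 2!) = 45.

45


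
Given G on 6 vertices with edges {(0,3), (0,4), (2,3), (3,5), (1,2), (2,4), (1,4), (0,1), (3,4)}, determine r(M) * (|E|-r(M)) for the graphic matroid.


r(M) = |V| - c = 6 - 1 = 5.
nullity = |E| - r(M) = 9 - 5 = 4.
Product = 5 * 4 = 20.

20


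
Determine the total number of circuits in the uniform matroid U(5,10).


In U(5,10), circuits are the (6)-element subsets.
Any set of 6 elements is dependent, and removing any one element gives
an independent set of size 5, so it is a minimal dependent set.
Number of circuits = C(10,6) = 10! / (6! * 4!) = 210.

210


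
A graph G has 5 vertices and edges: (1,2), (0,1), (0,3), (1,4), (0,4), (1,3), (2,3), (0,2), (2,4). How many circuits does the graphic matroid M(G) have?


A circuit in a graphic matroid = edge set of a simple cycle.
G has 5 vertices and 9 edges.
Enumerating all minimal edge subsets forming cycles...
Total circuits found: 22.

22


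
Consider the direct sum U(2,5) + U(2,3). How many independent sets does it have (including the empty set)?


For a direct sum, |I(M1+M2)| = |I(M1)| * |I(M2)|.
|I(U(2,5))| = sum C(5,k) for k=0..2 = 16.
|I(U(2,3))| = sum C(3,k) for k=0..2 = 7.
Total = 16 * 7 = 112.

112


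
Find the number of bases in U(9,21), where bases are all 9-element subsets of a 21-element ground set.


Bases of U(9,21) are all 9-element subsets of the 21-element ground set.
Number of bases = C(21,9).
C(21,9) = 293930.

293930


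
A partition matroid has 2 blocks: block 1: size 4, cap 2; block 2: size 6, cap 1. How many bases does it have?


A basis picks exactly ci elements from block i.
Number of bases = product of C(|Si|, ci).
= C(4,2) * C(6,1)
= 6 * 6
= 36.

36


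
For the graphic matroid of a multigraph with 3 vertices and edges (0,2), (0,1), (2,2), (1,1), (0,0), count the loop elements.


In a graphic matroid, a loop is a self-loop edge (u,u) with rank 0.
Examining all 5 edges for self-loops...
Self-loops found: (2,2), (1,1), (0,0)
Number of loops = 3.

3


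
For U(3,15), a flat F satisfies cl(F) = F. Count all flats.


Flats of U(3,15): every subset of size < 3 is a flat, plus E itself.
Count = (15 choose 0) + (15 choose 1) + (15 choose 2) + 1
     = 1 + 15 + 105 + 1
     = 122.

122


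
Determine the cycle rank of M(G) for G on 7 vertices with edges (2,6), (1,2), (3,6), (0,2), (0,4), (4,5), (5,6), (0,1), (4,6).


Cycle rank (nullity) = |E| - r(M) = |E| - (|V| - c).
|E| = 9, |V| = 7, c = 1.
Nullity = 9 - (7 - 1) = 9 - 6 = 3.

3


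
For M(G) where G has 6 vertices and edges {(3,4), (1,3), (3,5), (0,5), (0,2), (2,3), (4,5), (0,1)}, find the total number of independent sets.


An independent set in a graphic matroid is an acyclic edge subset.
G has 6 vertices and 8 edges.
Enumerate all 2^8 = 256 subsets, checking for acyclicity.
Total independent sets = 186.

186


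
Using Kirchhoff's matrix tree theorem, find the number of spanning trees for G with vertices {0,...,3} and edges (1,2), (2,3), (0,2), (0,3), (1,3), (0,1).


By Kirchhoff's matrix tree theorem, the number of spanning trees equals
the determinant of any cofactor of the Laplacian matrix L.
G has 4 vertices and 6 edges.
Computing the (3 x 3) cofactor determinant gives 16.

16


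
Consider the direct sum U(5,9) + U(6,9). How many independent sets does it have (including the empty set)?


For a direct sum, |I(M1+M2)| = |I(M1)| * |I(M2)|.
|I(U(5,9))| = sum C(9,k) for k=0..5 = 382.
|I(U(6,9))| = sum C(9,k) for k=0..6 = 466.
Total = 382 * 466 = 178012.

178012


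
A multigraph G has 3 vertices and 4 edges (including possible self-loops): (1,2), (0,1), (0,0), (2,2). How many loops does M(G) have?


In a graphic matroid, a loop is a self-loop edge (u,u) with rank 0.
Examining all 4 edges for self-loops...
Self-loops found: (0,0), (2,2)
Number of loops = 2.

2


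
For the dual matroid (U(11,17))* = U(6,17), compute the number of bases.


The dual of U(r,n) is U(n-r, n) = U(6,17).
Bases of U(6,17) are all (6)-element subsets.
|B(M*)| = C(17,6) = 17! / (6! * 11!) = 12376.

12376


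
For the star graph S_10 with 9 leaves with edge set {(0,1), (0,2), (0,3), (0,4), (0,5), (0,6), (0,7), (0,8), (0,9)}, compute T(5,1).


A star on 10 vertices is a tree with 9 edges.
T(x,y) = x^(9) for any tree.
T(5,1) = 5^9 = 1953125.

1953125


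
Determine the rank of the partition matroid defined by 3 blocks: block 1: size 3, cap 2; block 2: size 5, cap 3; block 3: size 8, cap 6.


Rank of a partition matroid = sum of min(|Si|, ci) for each block.
= min(3,2) + min(5,3) + min(8,6)
= 2 + 3 + 6
= 11.

11


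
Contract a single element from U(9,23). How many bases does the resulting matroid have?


Contracting e from U(9,23) gives U(8,22).
Bases of U(8,22) = C(22,8) = 319770.

319770


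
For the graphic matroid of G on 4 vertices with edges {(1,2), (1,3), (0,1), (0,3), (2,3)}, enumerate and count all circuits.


A circuit in a graphic matroid = edge set of a simple cycle.
G has 4 vertices and 5 edges.
Enumerating all minimal edge subsets forming cycles...
Total circuits found: 3.

3


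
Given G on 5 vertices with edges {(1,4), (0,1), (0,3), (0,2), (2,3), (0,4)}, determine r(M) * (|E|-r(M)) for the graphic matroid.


r(M) = |V| - c = 5 - 1 = 4.
nullity = |E| - r(M) = 6 - 4 = 2.
Product = 4 * 2 = 8.

8


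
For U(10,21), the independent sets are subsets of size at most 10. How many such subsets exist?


Independent sets of U(10,21) are all subsets of size <= 10.
Count = (21 choose 0) + (21 choose 1) + (21 choose 2) + (21 choose 3) + (21 choose 4) + (21 choose 5) + (21 choose 6) + (21 choose 7) + (21 choose 8) + (21 choose 9) + (21 choose 10)
     = 1 + 21 + 210 + 1330 + 5985 + 20349 + 54264 + 116280 + 203490 + 293930 + 352716
     = 1048576.

1048576


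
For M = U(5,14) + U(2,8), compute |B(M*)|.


(M1+M2)* = M1* + M2*.
M1* = U(9,14), bases: C(14,9) = 2002.
M2* = U(6,8), bases: C(8,6) = 28.
|B(M*)| = 2002 * 28 = 56056.

56056


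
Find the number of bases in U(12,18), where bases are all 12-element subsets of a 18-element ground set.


Bases of U(12,18) are all 12-element subsets of the 18-element ground set.
Number of bases = C(18,12).
C(18,12) = 18! / (12! * 6!) = 18564.

18564


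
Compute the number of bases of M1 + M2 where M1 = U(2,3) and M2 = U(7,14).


Bases of a direct sum M1 + M2: |B| = |B(M1)| * |B(M2)|.
|B(U(2,3))| = C(3,2) = 3.
|B(U(7,14))| = C(14,7) = 3432.
Total bases = 3 * 3432 = 10296.

10296


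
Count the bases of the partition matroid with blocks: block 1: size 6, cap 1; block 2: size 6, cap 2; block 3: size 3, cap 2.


A basis picks exactly ci elements from block i.
Number of bases = product of C(|Si|, ci).
= C(6,1) * C(6,2) * C(3,2)
= 6 * 15 * 3
= 270.

270


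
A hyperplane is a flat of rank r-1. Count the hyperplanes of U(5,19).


Hyperplanes of U(5,19) are flats of rank 4.
In a uniform matroid, these are exactly the (4)-element subsets.
Count = C(19,4) = (19 * 18 * 17 * 16) / (1 * 2 * 3 * 4) = 3876.

3876


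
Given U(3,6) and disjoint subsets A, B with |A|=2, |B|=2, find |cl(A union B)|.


|A union B| = 2 + 2 = 4 (disjoint).
In U(3,6), cl(S) = S if |S| < 3, else cl(S) = E.
Since 4 >= 3, cl(A union B) = E.
|cl(A union B)| = 6.

6
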